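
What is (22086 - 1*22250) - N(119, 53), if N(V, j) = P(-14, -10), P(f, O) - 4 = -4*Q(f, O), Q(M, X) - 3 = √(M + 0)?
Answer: -156 + 4*I*√14 ≈ -156.0 + 14.967*I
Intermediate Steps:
Q(M, X) = 3 + √M (Q(M, X) = 3 + √(M + 0) = 3 + √M)
P(f, O) = -8 - 4*√f (P(f, O) = 4 - 4*(3 + √f) = 4 + (-12 - 4*√f) = -8 - 4*√f)
N(V, j) = -8 - 4*I*√14
(22086 - 1*22250) - N(119, 53) = (22086 - 1*22250) - (-8 - 4*I*√14) = (22086 - 22250) + (8 + 4*I*√14) = -164 + (8 + 4*I*√14) = -156 + 4*I*√14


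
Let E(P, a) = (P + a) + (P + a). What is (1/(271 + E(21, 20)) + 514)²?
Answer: 32921562249/124609 ≈ 2.6420e+5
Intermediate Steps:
E(P, a) = 2*P + 2*a
(1/(271 + E(21, 20)) + 514)² = (1/(271 + (2*21 + 2*20)) + 514)² = (1/(271 + (42 + 40)) + 514)² = (1/(271 + 82) + 514)² = (1/353 + 514)² = (181443/353)² = 32921562249/124609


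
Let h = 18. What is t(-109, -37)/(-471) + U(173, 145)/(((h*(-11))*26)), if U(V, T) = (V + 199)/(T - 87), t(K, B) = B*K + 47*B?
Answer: -19031303/3906474 ≈ -4.8717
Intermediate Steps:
t(K, B) = 47*B + B*K
U(V, T) = (199 + V)/(-87 + T)
t(-109, -37)/(-471) + U(173, 145)/(((h*(-11))*26)) = -37*(47 - 109)/(-471) + ((199 + 173)/(-87 + 145))/(((18*(-11))*26)) = -37*(-62)*(-1/471) + (372/58)/((-198*26)) = 2294*(-1/471) + ((1/58)*372)/(-5148) = -2294/471 + (186/29)*(-1/5148) = -2294/471 - 31/24882 = -19031303/3906474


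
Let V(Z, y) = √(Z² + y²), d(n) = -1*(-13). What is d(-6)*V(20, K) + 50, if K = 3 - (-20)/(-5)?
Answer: 50 + 13*√401 ≈ 310.32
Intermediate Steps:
d(n) = 13
K = -1 (K = 3 - (-20)*(-1)/5 = 3 - 4*1 = 3 - 4 = -1)
d(-6)*V(20, K) + 50 = 13*√(20² + (-1)²) + 50 = 13*√(400 + 1) + 50 = 13*√401 + 50 = 50 + 13*√401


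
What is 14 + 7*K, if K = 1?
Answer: 21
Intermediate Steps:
14 + 7*K = 14 + 7*1 = 14 + 7 = 21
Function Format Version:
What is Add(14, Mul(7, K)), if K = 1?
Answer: 21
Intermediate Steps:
Add(14, Mul(7, K)) = Add(14, Mul(7, 1)) = Add(14, 7) = 21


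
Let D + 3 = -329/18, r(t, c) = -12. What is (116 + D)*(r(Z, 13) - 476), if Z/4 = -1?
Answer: -416020/9 ≈ -46224.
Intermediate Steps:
Z = -4 (Z = 4*(-1) = -4)
D = -383/18 (D = -3 - 329/18 = -383/18 ≈ -21.278)
(116 + D)*(r(Z, 13) - 476) = (116 - 383/18)*(-12 - 476) = (1705/18)*(-488) = -416020/9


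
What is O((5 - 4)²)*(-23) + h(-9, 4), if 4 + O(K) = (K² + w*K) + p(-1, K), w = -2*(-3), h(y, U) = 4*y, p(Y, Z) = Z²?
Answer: -128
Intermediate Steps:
w = 6
O(K) = -4 + 2*K² + 6*K (O(K) = -4 + ((K² + 6*K) + K²) = -4 + (2*K² + 6*K) = -4 + 2*K² + 6*K)
O((5 - 4)²)*(-23) + h(-9, 4) = (-4 + 2*((5 - 4)²)² + 6*(5 - 4)²)*(-23) + 4*(-9) = (-4 + 2*(1²)² + 6*1²)*(-23) - 36 = (-4 + 2*1² + 6*1)*(-23) - 36 = (-4 + 2*1 + 6)*(-23) - 36 = (-4 + 2 + 6)*(-23) - 36 = 4*(-23) - 36 = -92 - 36 = -128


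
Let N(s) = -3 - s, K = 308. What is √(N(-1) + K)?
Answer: 3*√34 ≈ 17.493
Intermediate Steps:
√(N(-1) + K) = √((-3 - 1*(-1)) + 308) = √((-3 + 1) + 308) = √(-2 + 308) = √306 = 3*√34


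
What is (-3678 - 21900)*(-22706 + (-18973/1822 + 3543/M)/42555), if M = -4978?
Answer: 3736025492340304086/6432837923 ≈ 5.8077e+8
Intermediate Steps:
(-3678 - 21900)*(-22706 + (-18973/1822 + 3543/M)/42555) = (-3678 - 21900)*(-22706 + (-18973/1822 + 3543/(-4978))/42555) = -25578*(-22706 + (-18973*1/1822 + 3543*(-1/4978))*(1/42555)) = -25578*(-22706 + (-18973/1822 - 3543/4978)*(1/42555)) = -25578*(-22706 - 25225735/2267479*1/42555) = -25578*(-22706 - 5045147/19298513769) = -25578*(-438192058684061/19298513769) = 3736025492340304086/6432837923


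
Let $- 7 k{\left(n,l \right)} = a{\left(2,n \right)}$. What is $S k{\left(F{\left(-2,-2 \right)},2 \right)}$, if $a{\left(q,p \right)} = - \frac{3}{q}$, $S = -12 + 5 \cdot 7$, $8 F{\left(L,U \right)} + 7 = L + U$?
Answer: $\frac{69}{14} \approx 4.9286$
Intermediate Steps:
$F{\left(L,U \right)} = - \frac{7}{8} + \frac{L}{8} + \frac{U}{8}$ ($F{\left(L,U \right)} = - \frac{7}{8} + \frac{L + U}{8} = - \frac{7}{8} + \left(\frac{L}{8} + \frac{U}{8}\right) = - \frac{7}{8} + \frac{L}{8} + \frac{U}{8}$)
$S = 23$ ($S = -12 + 35 = 23$)
$k{\left(n,l \right)} = \frac{3}{14}$ ($k{\left(n,l \right)} = - \frac{\left(-3\right) \frac{1}{2}}{7} = \left(- \frac{1}{7}\right) \left(- \frac{3}{2}\right) = \frac{3}{14}$)
$S k{\left(F{\left(-2,-2 \right)},2 \right)} = 23 \cdot \frac{3}{14} = \frac{69}{14}$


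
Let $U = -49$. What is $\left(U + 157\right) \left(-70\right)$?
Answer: $-7560$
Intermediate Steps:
$\left(U + 157\right) \left(-70\right) = \left(-49 + 157\right) \left(-70\right) = 108 \left(-70\right) = -7560$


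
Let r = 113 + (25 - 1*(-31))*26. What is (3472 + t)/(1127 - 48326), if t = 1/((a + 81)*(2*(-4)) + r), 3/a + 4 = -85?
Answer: -284679785/3869987607 ≈ -0.073561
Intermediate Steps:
a = -3/89 (a = 3/(-4 - 85) = 3/(-89) = 3*(-1/89) = -3/89 ≈ -0.033708)
r = 1569 (r = 113 + (25 + 31)*26 = 113 + 56*26 = 113 + 1456 = 1569)
t = 89/81993 (t = 1/((-3/89 + 81)*(2*(-4)) + 1569) = 1/((7206/89)*(-8) + 1569) = 1/(-57648/89 + 1569) = 1/(81993/89) = 89/81993 ≈ 0.0010855)
(3472 + t)/(1127 - 48326) = (3472 + 89/81993)/(1127 - 48326) = (284679785/81993)/(-47199) = (284679785/81993)*(-1/47199) = -284679785/3869987607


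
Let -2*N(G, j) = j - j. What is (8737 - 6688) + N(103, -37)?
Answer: 2049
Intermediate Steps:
N(G, j) = 0 (N(G, j) = -(j - j)/2 = -1/2*0 = 0)
(8737 - 6688) + N(103, -37) = (8737 - 6688) + 0 = 2049 + 0 = 2049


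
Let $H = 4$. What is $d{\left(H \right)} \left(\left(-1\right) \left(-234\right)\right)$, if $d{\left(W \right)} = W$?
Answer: $936$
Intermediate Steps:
$d{\left(H \right)} \left(\left(-1\right) \left(-234\right)\right) = 4 \left(\left(-1\right) \left(-234\right)\right) = 4 \cdot 234 = 936$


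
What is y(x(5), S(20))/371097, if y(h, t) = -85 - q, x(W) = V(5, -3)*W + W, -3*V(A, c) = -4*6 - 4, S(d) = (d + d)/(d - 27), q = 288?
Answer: -373/371097 ≈ -0.0010051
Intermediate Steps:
S(d) = 2*d/(-27 + d) (S(d) = (2*d)/(-27 + d) = 2*d/(-27 + d))
V(A, c) = 28/3 (V(A, c) = -(-4*6 - 4)/3 = -(-24 - 4)/3 = -1/3*(-28) = 28/3)
x(W) = 31*W/3 (x(W) = 28*W/3 + W = 31*W/3)
y(h, t) = -373 (y(h, t) = -85 - 1*288 = -85 - 288 = -373)
y(x(5), S(20))/371097 = -373/371097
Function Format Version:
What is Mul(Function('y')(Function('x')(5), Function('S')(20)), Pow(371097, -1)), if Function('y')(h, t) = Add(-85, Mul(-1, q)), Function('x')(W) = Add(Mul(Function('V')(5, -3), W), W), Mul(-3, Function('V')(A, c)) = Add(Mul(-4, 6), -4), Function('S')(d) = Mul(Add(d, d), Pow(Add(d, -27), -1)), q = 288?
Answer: Rational(-373, 371097) ≈ -0.0010051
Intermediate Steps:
Function('S')(d) = Mul(2, d, Pow(Add(-27, d), -1)) (Function('S')(d) = Mul(Mul(2, d), Pow(Add(-27, d), -1)) = Mul(2, d, Pow(Add(-27, d), -1)))
Function('V')(A, c) = Rational(28, 3) (Function('V')(A, c) = Mul(Rational(-1, 3), Add(Mul(-4, 6), -4)) = Mul(Rational(-1, 3), Add(-24, -4)) = Mul(Rational(-1, 3), -28) = Rational(28, 3))
Function('x')(W) = Mul(Rational(31, 3), W) (Function('x')(W) = Add(Mul(Rational(28, 3), W), W) = Mul(Rational(31, 3), W))
Function('y')(h, t) = -373 (Function('y')(h, t) = Add(-85, Mul(-1, 288)) = Add(-85, -288) = -373)
Mul(Function('y')(Function('x')(5), Function('S')(20)), Pow(371097, -1)) = Mul(-373, Pow(371097, -1)) = Mul(-373, Rational(1, 371097)) = Rational(-373, 371097)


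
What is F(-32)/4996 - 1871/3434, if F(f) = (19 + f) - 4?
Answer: -4702947/8578132 ≈ -0.54825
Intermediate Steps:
F(f) = 15 + f
F(-32)/4996 - 1871/3434 = (15 - 32)/4996 - 1871/3434 = -17*1/4996 - 1871*1/3434 = -17/4996 - 1871/3434 = -4702947/8578132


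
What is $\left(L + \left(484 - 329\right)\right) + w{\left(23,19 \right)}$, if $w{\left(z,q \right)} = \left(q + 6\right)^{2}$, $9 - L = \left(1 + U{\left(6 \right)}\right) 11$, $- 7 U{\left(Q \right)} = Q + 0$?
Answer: $\frac{5512}{7} \approx 787.43$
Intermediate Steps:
$U{\left(Q \right)} = - \frac{Q}{7}$ ($U{\left(Q \right)} = - \frac{Q + 0}{7} = - \frac{Q}{7}$)
$L = \frac{52}{7}$ ($L = 9 - \left(1 - \frac{6}{7}\right) 11 = 9 - \frac{1}{7} \cdot 11 = 9 - \frac{11}{7} = \frac{52}{7} \approx 7.4286$)
$w{\left(z,q \right)} = \left(6 + q\right)^{2}$
$\left(L + \left(484 - 329\right)\right) + w{\left(23,19 \right)} = \left(\frac{52}{7} + \left(484 - 329\right)\right) + \left(6 + 19\right)^{2} = \left(\frac{52}{7} + \left(484 - 329\right)\right) + 25^{2} = \left(\frac{52}{7} + 155\right) + 625 = \frac{1137}{7} + 625 = \frac{5512}{7}$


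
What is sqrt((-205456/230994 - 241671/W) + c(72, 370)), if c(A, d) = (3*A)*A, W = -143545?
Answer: 17*sqrt(1643560208867300233055)/5526338955 ≈ 124.71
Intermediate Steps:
c(A, d) = 3*A**2
sqrt((-205456/230994 - 241671/W) + c(72, 370)) = sqrt((-205456/230994 - 241671/(-143545)) + 3*72**2) = sqrt((-205456*1/230994 - 241671*(-1/143545)) + 3*5184) = sqrt((-102728/115497 + 241671/143545) + 15552) = sqrt(13166184727/16579016865 + 15552) = sqrt(257850036469207/16579016865) = 17*sqrt(1643560208867300233055)/5526338955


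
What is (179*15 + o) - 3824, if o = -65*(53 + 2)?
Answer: -4714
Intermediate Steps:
o = -3575 (o = -65*55 = -3575)
(179*15 + o) - 3824 = (179*15 - 3575) - 3824 = (2685 - 3575) - 3824 = -890 - 3824 = -4714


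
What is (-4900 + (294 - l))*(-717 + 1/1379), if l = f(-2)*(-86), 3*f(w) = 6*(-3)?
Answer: 25707292/7 ≈ 3.6725e+6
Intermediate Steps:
f(w) = -6 (f(w) = (6*(-3))/3 = (1/3)*(-18) = -6)
l = 516 (l = -6*(-86) = 516)
(-4900 + (294 - l))*(-717 + 1/1379) = (-4900 + (294 - 1*516))*(-717 + 1/1379) = (-4900 + (294 - 516))*(-717 + 1/1379) = (-4900 - 222)*(-988742/1379) = -5122*(-988742/1379) = 25707292/7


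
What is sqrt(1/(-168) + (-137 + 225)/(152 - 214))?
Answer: I*sqrt(9664746)/2604 ≈ 1.1939*I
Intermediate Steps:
sqrt(1/(-168) + (-137 + 225)/(152 - 214)) = sqrt(-1/168 + 88/(-62)) = sqrt(-1/168 + 88*(-1/62)) = sqrt(-1/168 - 44/31) = sqrt(-7423/5208) = I*sqrt(9664746)/2604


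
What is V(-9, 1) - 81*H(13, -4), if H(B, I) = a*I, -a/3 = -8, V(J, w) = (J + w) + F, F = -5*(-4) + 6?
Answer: 7794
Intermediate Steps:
F = 26 (F = 20 + 6 = 26)
V(J, w) = 26 + J + w (V(J, w) = (J + w) + 26 = 26 + J + w)
a = 24 (a = -3*(-8) = 24)
H(B, I) = 24*I
V(-9, 1) - 81*H(13, -4) = (26 - 9 + 1) - 1944*(-4) = 18 - 81*(-96) = 18 + 7776 = 7794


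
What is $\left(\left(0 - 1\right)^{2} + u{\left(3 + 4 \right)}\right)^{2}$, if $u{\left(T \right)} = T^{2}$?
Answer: $2500$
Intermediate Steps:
$\left(\left(0 - 1\right)^{2} + u{\left(3 + 4 \right)}\right)^{2} = \left(\left(0 - 1\right)^{2} + \left(3 + 4\right)^{2}\right)^{2} = \left(\left(-1\right)^{2} + 7^{2}\right)^{2} = \left(1 + 49\right)^{2} = 50^{2} = 2500$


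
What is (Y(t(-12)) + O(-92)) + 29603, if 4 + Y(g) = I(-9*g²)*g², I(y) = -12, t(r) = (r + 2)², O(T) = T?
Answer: -90493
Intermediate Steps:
t(r) = (2 + r)²
Y(g) = -4 - 12*g²
(Y(t(-12)) + O(-92)) + 29603 = ((-4 - 12*(2 - 12)⁴) - 92) + 29603 = ((-4 - 12*((-10)²)²) - 92) + 29603 = ((-4 - 12*100²) - 92) + 29603 = ((-4 - 12*10000) - 92) + 29603 = ((-4 - 120000) - 92) + 29603 = (-120004 - 92) + 29603 = -120096 + 29603 = -90493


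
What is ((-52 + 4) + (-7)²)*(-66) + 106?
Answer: 40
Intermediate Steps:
((-52 + 4) + (-7)²)*(-66) + 106 = (-48 + 49)*(-66) + 106 = 1*(-66) + 106 = -66 + 106 = 40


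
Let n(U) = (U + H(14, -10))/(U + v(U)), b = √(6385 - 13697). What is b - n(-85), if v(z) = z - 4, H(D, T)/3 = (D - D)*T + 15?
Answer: -20/87 + 4*I*√457 ≈ -0.22989 + 85.51*I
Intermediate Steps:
b = 4*I*√457 (b = √(-7312) = 4*I*√457 ≈ 85.51*I)
H(D, T) = 45 (H(D, T) = 3*((D - D)*T + 15) = 3*(0*T + 15) = 3*(0 + 15) = 3*15 = 45)
v(z) = -4 + z
n(U) = (45 + U)/(-4 + 2*U) (n(U) = (U + 45)/(U + (-4 + U)) = (45 + U)/(-4 + 2*U))
b - n(-85) = 4*I*√457 - (45 - 85)/(2*(-2 - 85)) = 4*I*√457 - (-40)/(2*(-87)) = 4*I*√457 - (-1)*(-40)/(2*87) = 4*I*√457 - 1*20/87 = 4*I*√457 - 20/87 = -20/87 + 4*I*√457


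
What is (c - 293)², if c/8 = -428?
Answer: 13816089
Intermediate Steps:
c = -3424 (c = 8*(-428) = -3424)
(c - 293)² = (-3424 - 293)² = (-3717)² = 13816089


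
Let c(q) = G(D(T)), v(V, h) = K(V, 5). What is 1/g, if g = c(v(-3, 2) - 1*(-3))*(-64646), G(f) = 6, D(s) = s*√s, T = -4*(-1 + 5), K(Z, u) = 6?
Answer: -1/387876 ≈ -2.5781e-6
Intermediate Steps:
v(V, h) = 6
T = -16 (T = -4*4 = -16)
D(s) = s^(3/2)
c(q) = 6
g = -387876 (g = 6*(-64646) = -387876)
1/g = 1/(-387876) = -1/387876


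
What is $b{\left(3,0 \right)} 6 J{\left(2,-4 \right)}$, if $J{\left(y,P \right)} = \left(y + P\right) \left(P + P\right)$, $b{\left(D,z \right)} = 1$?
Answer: $96$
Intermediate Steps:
$J{\left(y,P \right)} = 2 P \left(P + y\right)$ ($J{\left(y,P \right)} = \left(P + y\right) 2 P = 2 P \left(P + y\right)$)
$b{\left(3,0 \right)} 6 J{\left(2,-4 \right)} = 1 \cdot 6 \cdot 2 \left(-4\right) \left(-4 + 2\right) = 6 \cdot 2 \left(-4\right) \left(-2\right) = 6 \cdot 16 = 96$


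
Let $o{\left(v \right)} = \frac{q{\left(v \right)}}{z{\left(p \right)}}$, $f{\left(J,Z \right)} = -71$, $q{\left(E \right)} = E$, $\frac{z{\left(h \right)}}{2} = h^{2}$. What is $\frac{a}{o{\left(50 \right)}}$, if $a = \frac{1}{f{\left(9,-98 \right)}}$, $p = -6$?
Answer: $- \frac{36}{1775} \approx -0.020282$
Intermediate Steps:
$z{\left(h \right)} = 2 h^{2}$
$o{\left(v \right)} = \frac{v}{72}$ ($o{\left(v \right)} = \frac{v}{2 \left(-6\right)^{2}} = \frac{v}{2 \cdot 36} = \frac{v}{72}$)
$a = - \frac{1}{71}$ ($a = \frac{1}{-71} = - \frac{1}{71} \approx -0.014085$)
$\frac{a}{o{\left(50 \right)}} = - \frac{1}{71 \cdot \frac{1}{72} \cdot 50} = - \frac{1}{71 \cdot \frac{25}{36}} = \left(- \frac{1}{71}\right) \frac{36}{25} = - \frac{36}{1775}$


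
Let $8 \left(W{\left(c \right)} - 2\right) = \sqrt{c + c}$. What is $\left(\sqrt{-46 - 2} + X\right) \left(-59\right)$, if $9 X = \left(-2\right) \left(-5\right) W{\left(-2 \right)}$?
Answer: $- \frac{1180}{9} - \frac{295 i}{18} - 236 i \sqrt{3} \approx -131.11 - 425.15 i$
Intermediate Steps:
$W{\left(c \right)} = 2 + \frac{\sqrt{2} \sqrt{c}}{8}$ ($W{\left(c \right)} = 2 + \frac{\sqrt{c + c}}{8} = 2 + \frac{\sqrt{2 c}}{8} = 2 + \frac{\sqrt{2} \sqrt{c}}{8}$)
$X = \frac{20}{9} + \frac{5 i}{18}$ ($X = \frac{\left(-2\right) \left(-5\right) \left(2 + \frac{\sqrt{2} \sqrt{-2}}{8}\right)}{9} = \frac{10 \left(2 + \frac{\sqrt{2} i \sqrt{2}}{8}\right)}{9} = \frac{10 \left(2 + \frac{i}{4}\right)}{9} = \frac{20 + \frac{5 i}{2}}{9} = \frac{20}{9} + \frac{5 i}{18} \approx 2.2222 + 0.27778 i$)
$\left(\sqrt{-46 - 2} + X\right) \left(-59\right) = \left(\sqrt{-46 - 2} + \left(\frac{20}{9} + \frac{5 i}{18}\right)\right) \left(-59\right) = \left(\sqrt{-48} + \left(\frac{20}{9} + \frac{5 i}{18}\right)\right) \left(-59\right) = \left(4 i \sqrt{3} + \left(\frac{20}{9} + \frac{5 i}{18}\right)\right) \left(-59\right) = \left(\frac{20}{9} + \frac{5 i}{18} + 4 i \sqrt{3}\right) \left(-59\right) = - \frac{1180}{9} - \frac{295 i}{18} - 236 i \sqrt{3}$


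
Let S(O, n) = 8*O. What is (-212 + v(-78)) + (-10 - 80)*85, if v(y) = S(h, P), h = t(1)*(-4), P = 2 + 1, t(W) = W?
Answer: -7894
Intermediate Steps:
P = 3
h = -4 (h = 1*(-4) = -4)
v(y) = -32 (v(y) = 8*(-4) = -32)
(-212 + v(-78)) + (-10 - 80)*85 = (-212 - 32) + (-10 - 80)*85 = -244 - 90*85 = -244 - 7650 = -7894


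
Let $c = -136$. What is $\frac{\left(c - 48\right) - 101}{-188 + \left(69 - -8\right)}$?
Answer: $\frac{95}{37} \approx 2.5676$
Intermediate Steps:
$\frac{\left(c - 48\right) - 101}{-188 + \left(69 - -8\right)} = \frac{\left(-136 - 48\right) - 101}{-188 + \left(69 - -8\right)} = \frac{\left(-136 - 48\right) - 101}{-188 + \left(69 + 8\right)} = \frac{-184 - 101}{-188 + 77} = - \frac{285}{-111} = \left(-285\right) \left(- \frac{1}{111}\right) = \frac{95}{37}$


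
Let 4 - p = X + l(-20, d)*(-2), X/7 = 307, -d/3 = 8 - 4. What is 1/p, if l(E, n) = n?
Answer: -1/2169 ≈ -0.00046104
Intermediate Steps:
d = -12 (d = -3*(8 - 4) = -3*4 = -12)
X = 2149 (X = 7*307 = 2149)
p = -2169 (p = 4 - (2149 - 12*(-2)) = 4 - (2149 + 24) = 4 - 1*2173 = 4 - 2173 = -2169)
1/p = 1/(-2169) = -1/2169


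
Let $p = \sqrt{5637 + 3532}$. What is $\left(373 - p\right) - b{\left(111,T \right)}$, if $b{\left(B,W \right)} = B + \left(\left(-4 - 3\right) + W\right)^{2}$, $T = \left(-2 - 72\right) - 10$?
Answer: $-8019 - \sqrt{9169} \approx -8114.8$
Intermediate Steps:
$p = \sqrt{9169} \approx 95.755$
$T = -84$ ($T = -74 - 10 = -84$)
$b{\left(B,W \right)} = B + \left(-7 + W\right)^{2}$ ($b{\left(B,W \right)} = B + \left(\left(-4 - 3\right) + W\right)^{2} = B + \left(-7 + W\right)^{2}$)
$\left(373 - p\right) - b{\left(111,T \right)} = \left(373 - \sqrt{9169}\right) - \left(111 + \left(-7 - 84\right)^{2}\right) = \left(373 - \sqrt{9169}\right) - \left(111 + \left(-91\right)^{2}\right) = \left(373 - \sqrt{9169}\right) - \left(111 + 8281\right) = \left(373 - \sqrt{9169}\right) - 8392 = -8019 - \sqrt{9169}$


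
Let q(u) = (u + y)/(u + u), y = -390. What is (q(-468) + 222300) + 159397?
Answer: 4580375/12 ≈ 3.8170e+5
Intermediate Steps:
q(u) = (-390 + u)/(2*u) (q(u) = (u - 390)/(u + u) = (-390 + u)/((2*u)) = (-390 + u)*(1/(2*u)) = (-390 + u)/(2*u))
(q(-468) + 222300) + 159397 = ((1/2)*(-390 - 468)/(-468) + 222300) + 159397 = ((1/2)*(-1/468)*(-858) + 222300) + 159397 = (11/12 + 222300) + 159397 = 2667611/12 + 159397 = 4580375/12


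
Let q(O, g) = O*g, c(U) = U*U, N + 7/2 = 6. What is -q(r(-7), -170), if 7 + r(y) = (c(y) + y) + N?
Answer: 6375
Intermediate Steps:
N = 5/2 (N = -7/2 + 6 = 5/2 ≈ 2.5000)
c(U) = U**2
r(y) = -9/2 + y + y**2 (r(y) = -7 + ((y**2 + y) + 5/2) = -7 + ((y + y**2) + 5/2) = -7 + (5/2 + y + y**2) = -9/2 + y + y**2)
-q(r(-7), -170) = -(-9/2 - 7 + (-7)**2)*(-170) = -(-9/2 - 7 + 49)*(-170) = -75*(-170)/2 = -1*(-6375) = 6375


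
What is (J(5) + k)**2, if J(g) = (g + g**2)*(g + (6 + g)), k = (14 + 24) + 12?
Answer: 280900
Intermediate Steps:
k = 50 (k = 38 + 12 = 50)
J(g) = (6 + 2*g)*(g + g**2) (J(g) = (g + g**2)*(6 + 2*g) = (6 + 2*g)*(g + g**2))
(J(5) + k)**2 = (2*5*(3 + 5**2 + 4*5) + 50)**2 = (2*5*(3 + 25 + 20) + 50)**2 = (2*5*48 + 50)**2 = (480 + 50)**2 = 530**2 = 280900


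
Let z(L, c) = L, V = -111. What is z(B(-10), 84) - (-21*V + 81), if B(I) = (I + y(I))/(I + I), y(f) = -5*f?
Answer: -2414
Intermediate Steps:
B(I) = -2 (B(I) = (I - 5*I)/(I + I) = (-4*I)/((2*I)) = (-4*I)*(1/(2*I)) = -2)
z(B(-10), 84) - (-21*V + 81) = -2 - (-21*(-111) + 81) = -2 - (2331 + 81) = -2 - 1*2412 = -2 - 2412 = -2414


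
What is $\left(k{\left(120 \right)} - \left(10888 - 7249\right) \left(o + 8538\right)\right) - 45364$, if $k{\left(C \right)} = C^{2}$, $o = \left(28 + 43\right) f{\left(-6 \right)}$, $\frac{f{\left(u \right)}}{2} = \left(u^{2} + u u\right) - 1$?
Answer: $-67789144$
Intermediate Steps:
$f{\left(u \right)} = -2 + 4 u^{2}$ ($f{\left(u \right)} = 2 \left(\left(u^{2} + u u\right) - 1\right) = 2 \left(\left(u^{2} + u^{2}\right) - 1\right) = 2 \left(2 u^{2} - 1\right) = 2 \left(-1 + 2 u^{2}\right) = -2 + 4 u^{2}$)
$o = 10082$ ($o = \left(28 + 43\right) \left(-2 + 4 \left(-6\right)^{2}\right) = 71 \left(-2 + 4 \cdot 36\right) = 71 \left(-2 + 144\right) = 71 \cdot 142 = 10082$)
$\left(k{\left(120 \right)} - \left(10888 - 7249\right) \left(o + 8538\right)\right) - 45364 = \left(120^{2} - \left(10888 - 7249\right) \left(10082 + 8538\right)\right) - 45364 = \left(14400 - 3639 \cdot 18620\right) - 45364 = \left(14400 - 67758180\right) - 45364 = -67743780 - 45364 = -67789144$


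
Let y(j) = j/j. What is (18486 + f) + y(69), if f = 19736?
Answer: 38223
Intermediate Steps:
y(j) = 1
(18486 + f) + y(69) = (18486 + 19736) + 1 = 38222 + 1 = 38223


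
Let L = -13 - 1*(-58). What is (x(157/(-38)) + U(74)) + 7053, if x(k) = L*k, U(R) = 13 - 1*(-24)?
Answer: 262355/38 ≈ 6904.1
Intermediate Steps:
L = 45 (L = -13 + 58 = 45)
U(R) = 37 (U(R) = 13 + 24 = 37)
x(k) = 45*k
(x(157/(-38)) + U(74)) + 7053 = (45*(157/(-38)) + 37) + 7053 = (45*(157*(-1/38)) + 37) + 7053 = (45*(-157/38) + 37) + 7053 = (-7065/38 + 37) + 7053 = -5659/38 + 7053 = 262355/38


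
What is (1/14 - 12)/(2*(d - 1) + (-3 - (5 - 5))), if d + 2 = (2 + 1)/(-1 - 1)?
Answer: 167/168 ≈ 0.99405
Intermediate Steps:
d = -7/2 (d = -2 + (2 + 1)/(-1 - 1) = -2 + 3/(-2) = -2 + 3*(-½) = -2 - 3/2 = -7/2 ≈ -3.5000)
(1/14 - 12)/(2*(d - 1) + (-3 - (5 - 5))) = (1/14 - 12)/(2*(-7/2 - 1) + (-3 - (5 - 5))) = (1/14 - 12)/(2*(-9/2) + (-3 - 1*0)) = -167/14/(-9 + (-3 + 0)) = -167/14/(-9 - 3) = -167/14/(-12) = -1/12*(-167/14) = 167/168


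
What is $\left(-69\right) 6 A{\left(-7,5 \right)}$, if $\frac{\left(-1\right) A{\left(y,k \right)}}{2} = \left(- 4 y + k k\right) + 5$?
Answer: $48024$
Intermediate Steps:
$A{\left(y,k \right)} = -10 - 2 k^{2} + 8 y$ ($A{\left(y,k \right)} = - 2 \left(\left(- 4 y + k k\right) + 5\right) = - 2 \left(\left(- 4 y + k^{2}\right) + 5\right) = - 2 \left(\left(k^{2} - 4 y\right) + 5\right) = - 2 \left(5 + k^{2} - 4 y\right) = -10 - 2 k^{2} + 8 y$)
$\left(-69\right) 6 A{\left(-7,5 \right)} = \left(-69\right) 6 \left(-10 - 2 \cdot 5^{2} + 8 \left(-7\right)\right) = - 414 \left(-10 - 50 - 56\right) = \left(-414\right) \left(-116\right) = 48024$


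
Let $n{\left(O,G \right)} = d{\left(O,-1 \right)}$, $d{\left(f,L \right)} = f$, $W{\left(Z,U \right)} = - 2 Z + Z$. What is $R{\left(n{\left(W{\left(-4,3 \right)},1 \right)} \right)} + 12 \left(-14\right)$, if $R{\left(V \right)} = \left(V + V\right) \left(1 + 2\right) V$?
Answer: $-72$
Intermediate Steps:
$W{\left(Z,U \right)} = - Z$
$n{\left(O,G \right)} = O$
$R{\left(V \right)} = 6 V^{2}$ ($R{\left(V \right)} = 2 V 3 V = 6 V V = 6 V^{2}$)
$R{\left(n{\left(W{\left(-4,3 \right)},1 \right)} \right)} + 12 \left(-14\right) = 6 \left(\left(-1\right) \left(-4\right)\right)^{2} + 12 \left(-14\right) = 6 \cdot 4^{2} - 168 = 6 \cdot 16 - 168 = 96 - 168 = -72$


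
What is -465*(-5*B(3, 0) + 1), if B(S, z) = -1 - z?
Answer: -2790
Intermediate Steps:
-465*(-5*B(3, 0) + 1) = -465*(-5*(-1 - 1*0) + 1) = -465*(-5*(-1 + 0) + 1) = -465*(-5*(-1) + 1) = -465*(5 + 1) = -465*6 = -2790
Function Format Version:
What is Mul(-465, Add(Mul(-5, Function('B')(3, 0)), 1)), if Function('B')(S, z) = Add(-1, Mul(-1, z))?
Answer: -2790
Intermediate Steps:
Mul(-465, Add(Mul(-5, Function('B')(3, 0)), 1)) = Mul(-465, Add(Mul(-5, Add(-1, Mul(-1, 0))), 1)) = Mul(-465, Add(Mul(-5, Add(-1, 0)), 1)) = Mul(-465, Add(Mul(-5, -1), 1)) = Mul(-465, Add(5, 1)) = Mul(-465, 6) = -2790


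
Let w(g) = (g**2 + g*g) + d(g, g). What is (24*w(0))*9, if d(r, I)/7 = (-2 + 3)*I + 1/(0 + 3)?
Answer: 504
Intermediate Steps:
d(r, I) = 7/3 + 7*I (d(r, I) = 7*((-2 + 3)*I + 1/(0 + 3)) = 7*(1*I + 1/3) = 7*(I + 1/3) = 7*(1/3 + I) = 7/3 + 7*I)
w(g) = 7/3 + 2*g**2 + 7*g (w(g) = (g**2 + g*g) + (7/3 + 7*g) = (g**2 + g**2) + (7/3 + 7*g) = 2*g**2 + (7/3 + 7*g) = 7/3 + 2*g**2 + 7*g)
(24*w(0))*9 = (24*(7/3 + 2*0**2 + 7*0))*9 = (24*(7/3 + 2*0 + 0))*9 = (24*(7/3 + 0 + 0))*9 = (24*(7/3))*9 = 56*9 = 504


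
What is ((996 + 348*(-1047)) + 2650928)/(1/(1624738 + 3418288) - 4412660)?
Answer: -11536264900768/22253159109159 ≈ -0.51841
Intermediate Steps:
((996 + 348*(-1047)) + 2650928)/(1/(1624738 + 3418288) - 4412660) = ((996 - 364356) + 2650928)/(1/5043026 - 4412660) = (-363360 + 2650928)/(1/5043026 - 4412660) = 2287568/(-22253159109159/5043026) = 2287568*(-5043026/22253159109159) = -11536264900768/22253159109159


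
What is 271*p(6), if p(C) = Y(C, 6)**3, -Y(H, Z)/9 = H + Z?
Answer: -341381952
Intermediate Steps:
Y(H, Z) = -9*H - 9*Z (Y(H, Z) = -9*(H + Z) = -9*H - 9*Z)
p(C) = (-54 - 9*C)**3 (p(C) = (-9*C - 9*6)**3 = (-9*C - 54)**3 = (-54 - 9*C)**3)
271*p(6) = 271*(-729*(6 + 6)**3) = 271*(-729*12**3) = 271*(-729*1728) = 271*(-1259712) = -341381952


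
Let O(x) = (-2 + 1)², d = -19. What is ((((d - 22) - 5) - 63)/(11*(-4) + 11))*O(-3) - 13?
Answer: -320/33 ≈ -9.6970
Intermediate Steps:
O(x) = 1 (O(x) = (-1)² = 1)
((((d - 22) - 5) - 63)/(11*(-4) + 11))*O(-3) - 13 = ((((-19 - 22) - 5) - 63)/(11*(-4) + 11))*1 - 13 = (((-41 - 5) - 63)/(-44 + 11))*1 - 13 = ((-46 - 63)/(-33))*1 - 13 = -109*(-1/33)*1 - 13 = (109/33)*1 - 13 = 109/33 - 13 = -320/33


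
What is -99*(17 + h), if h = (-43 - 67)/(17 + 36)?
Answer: -78309/53 ≈ -1477.5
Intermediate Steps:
h = -110/53 ≈ -2.0755
-99*(17 + h) = -99*(17 - 110/53) = -99*791/53 = -78309/53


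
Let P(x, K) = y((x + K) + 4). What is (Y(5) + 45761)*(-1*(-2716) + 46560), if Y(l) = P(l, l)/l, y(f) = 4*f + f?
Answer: 2255608900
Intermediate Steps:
y(f) = 5*f
P(x, K) = 20 + 5*K + 5*x (P(x, K) = 5*((x + K) + 4) = 5*((K + x) + 4) = 5*(4 + K + x) = 20 + 5*K + 5*x)
Y(l) = (20 + 10*l)/l (Y(l) = (20 + 5*l + 5*l)/l = (20 + 10*l)/l)
(Y(5) + 45761)*(-1*(-2716) + 46560) = ((10 + 20/5) + 45761)*(-1*(-2716) + 46560) = ((10 + 20*(1/5)) + 45761)*(2716 + 46560) = ((10 + 4) + 45761)*49276 = (14 + 45761)*49276 = 45775*49276 = 2255608900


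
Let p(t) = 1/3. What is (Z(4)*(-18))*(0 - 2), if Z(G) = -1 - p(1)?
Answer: -48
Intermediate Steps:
p(t) = 1/3
Z(G) = -4/3 (Z(G) = -1 - 1*1/3 = -1 - 1/3 = -4/3)
(Z(4)*(-18))*(0 - 2) = (-4/3*(-18))*(0 - 2) = 24*(-2) = -48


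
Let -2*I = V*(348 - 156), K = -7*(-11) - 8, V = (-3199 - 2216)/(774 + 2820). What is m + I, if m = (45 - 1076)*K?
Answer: -42525621/599 ≈ -70994.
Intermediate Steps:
V = -1805/1198 (V = -5415/3594 = -5415*1/3594 = -1805/1198 ≈ -1.5067)
K = 69 (K = 77 - 8 = 69)
I = 86640/599 (I = -(-1805)*(348 - 156)/2396 = -(-1805)*192/2396 = -1/2*(-173280/599) = 86640/599 ≈ 144.64)
m = -71139 (m = (45 - 1076)*69 = -1031*69 = -71139)
m + I = -71139 + 86640/599 = -42525621/599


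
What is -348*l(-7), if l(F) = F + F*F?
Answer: -14616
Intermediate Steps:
l(F) = F + F²
-348*l(-7) = -(-2436)*(1 - 7) = -(-2436)*(-6) = -348*42 = -14616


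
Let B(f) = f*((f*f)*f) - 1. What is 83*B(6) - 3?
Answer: 107482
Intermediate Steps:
B(f) = -1 + f⁴ (B(f) = f*(f²*f) - 1 = f*f³ - 1 = f⁴ - 1 = -1 + f⁴)
83*B(6) - 3 = 83*(-1 + 6⁴) - 3 = 83*(-1 + 1296) - 3 = 83*1295 - 3 = 107485 - 3 = 107482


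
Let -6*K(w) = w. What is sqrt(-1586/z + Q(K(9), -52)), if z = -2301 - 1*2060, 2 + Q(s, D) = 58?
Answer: sqrt(21876378)/623 ≈ 7.5076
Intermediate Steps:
K(w) = -w/6
Q(s, D) = 56 (Q(s, D) = -2 + 58 = 56)
z = -4361 (z = -2301 - 2060 = -4361)
sqrt(-1586/z + Q(K(9), -52)) = sqrt(-1586/(-4361) + 56) = sqrt(-1586*(-1/4361) + 56) = sqrt(1586/4361 + 56) = sqrt(245802/4361) = sqrt(21876378)/623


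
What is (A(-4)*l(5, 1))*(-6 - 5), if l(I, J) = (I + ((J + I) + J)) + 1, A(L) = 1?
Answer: -143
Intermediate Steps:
l(I, J) = 1 + 2*I + 2*J (l(I, J) = (I + ((I + J) + J)) + 1 = (I + (I + 2*J)) + 1 = (2*I + 2*J) + 1 = 1 + 2*I + 2*J)
(A(-4)*l(5, 1))*(-6 - 5) = (1*(1 + 2*5 + 2*1))*(-6 - 5) = (1*(1 + 10 + 2))*(-11) = (1*13)*(-11) = 13*(-11) = -143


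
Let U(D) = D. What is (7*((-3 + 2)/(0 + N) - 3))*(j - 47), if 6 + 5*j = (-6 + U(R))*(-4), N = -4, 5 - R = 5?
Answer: 16709/20 ≈ 835.45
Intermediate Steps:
R = 0 (R = 5 - 1*5 = 5 - 5 = 0)
j = 18/5 (j = -6/5 + ((-6 + 0)*(-4))/5 = -6/5 + (-6*(-4))/5 = -6/5 + (⅕)*24 = -6/5 + 24/5 = 18/5 ≈ 3.6000)
(7*((-3 + 2)/(0 + N) - 3))*(j - 47) = (7*((-3 + 2)/(0 - 4) - 3))*(18/5 - 47) = (7*(-1/(-4) - 3))*(-217/5) = (7*(-1*(-¼) - 3))*(-217/5) = (7*(¼ - 3))*(-217/5) = (7*(-11/4))*(-217/5) = -77/4*(-217/5) = 16709/20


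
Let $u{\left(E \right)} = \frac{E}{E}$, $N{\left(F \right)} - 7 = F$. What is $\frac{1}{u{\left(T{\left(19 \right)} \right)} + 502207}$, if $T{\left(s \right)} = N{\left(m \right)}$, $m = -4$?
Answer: $\frac{1}{502208} \approx 1.9912 \cdot 10^{-6}$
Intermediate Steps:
$N{\left(F \right)} = 7 + F$
$T{\left(s \right)} = 3$ ($T{\left(s \right)} = 7 - 4 = 3$)
$u{\left(E \right)} = 1$
$\frac{1}{u{\left(T{\left(19 \right)} \right)} + 502207} = \frac{1}{1 + 502207} = \frac{1}{502208}$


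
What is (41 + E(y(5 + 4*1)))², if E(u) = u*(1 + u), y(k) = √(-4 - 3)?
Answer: 1149 + 68*I*√7 ≈ 1149.0 + 179.91*I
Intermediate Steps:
y(k) = I*√7 (y(k) = √(-7) = I*√7)
(41 + E(y(5 + 4*1)))² = (41 + (I*√7)*(1 + I*√7))² = (41 + I*√7*(1 + I*√7))²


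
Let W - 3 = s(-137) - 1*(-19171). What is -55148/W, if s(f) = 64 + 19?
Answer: -55148/19257 ≈ -2.8638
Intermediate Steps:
s(f) = 83
W = 19257 (W = 3 + (83 - 1*(-19171)) = 3 + (83 + 19171) = 3 + 19254 = 19257)
-55148/W = -55148/19257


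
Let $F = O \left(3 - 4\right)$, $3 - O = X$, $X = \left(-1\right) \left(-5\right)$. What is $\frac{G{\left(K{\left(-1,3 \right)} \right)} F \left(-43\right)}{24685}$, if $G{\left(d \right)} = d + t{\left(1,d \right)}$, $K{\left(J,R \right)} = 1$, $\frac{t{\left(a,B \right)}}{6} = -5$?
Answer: $\frac{2494}{24685} \approx 0.10103$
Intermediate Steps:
$X = 5$
$t{\left(a,B \right)} = -30$ ($t{\left(a,B \right)} = 6 \left(-5\right) = -30$)
$O = -2$ ($O = 3 - 5 = -2$)
$G{\left(d \right)} = -30 + d$ ($G{\left(d \right)} = d - 30 = -30 + d$)
$F = 2$ ($F = - 2 \left(3 - 4\right) = \left(-2\right) \left(-1\right) = 2$)
$\frac{G{\left(K{\left(-1,3 \right)} \right)} F \left(-43\right)}{24685} = \frac{\left(-30 + 1\right) 2 \left(-43\right)}{24685} = \left(-29\right) 2 \left(-43\right) \frac{1}{24685} = \left(-58\right) \left(-43\right) \frac{1}{24685} = 2494 \cdot \frac{1}{24685} = \frac{2494}{24685}$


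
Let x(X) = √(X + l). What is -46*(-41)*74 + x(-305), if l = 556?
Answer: 139564 + √251 ≈ 1.3958e+5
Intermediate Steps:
x(X) = √(556 + X) (x(X) = √(X + 556) = √(556 + X))
-46*(-41)*74 + x(-305) = -46*(-41)*74 + √(556 - 305) = 1886*74 + √251 = 139564 + √251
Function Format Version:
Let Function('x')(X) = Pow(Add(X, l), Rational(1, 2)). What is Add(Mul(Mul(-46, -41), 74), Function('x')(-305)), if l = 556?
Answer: Add(139564, Pow(251, Rational(1, 2))) ≈ 1.3958e+5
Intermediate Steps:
Function('x')(X) = Pow(Add(556, X), Rational(1, 2)) (Function('x')(X) = Pow(Add(X, 556), Rational(1, 2)) = Pow(Add(556, X), Rational(1, 2)))
Add(Mul(Mul(-46, -41), 74), Function('x')(-305)) = Add(Mul(Mul(-46, -41), 74), Pow(Add(556, -305), Rational(1, 2))) = Add(Mul(1886, 74), Pow(251, Rational(1, 2))) = Add(139564, Pow(251, Rational(1, 2)))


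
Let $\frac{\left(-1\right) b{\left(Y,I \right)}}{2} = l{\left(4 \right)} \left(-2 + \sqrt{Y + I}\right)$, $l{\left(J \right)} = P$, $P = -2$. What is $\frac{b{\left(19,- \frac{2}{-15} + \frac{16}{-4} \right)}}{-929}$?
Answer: $\frac{8}{929} - \frac{4 \sqrt{3405}}{13935} \approx -0.0081385$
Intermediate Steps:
$l{\left(J \right)} = -2$
$b{\left(Y,I \right)} = -8 + 4 \sqrt{I + Y}$ ($b{\left(Y,I \right)} = - 2 \left(- 2 \left(-2 + \sqrt{Y + I}\right)\right) = - 2 \left(- 2 \left(-2 + \sqrt{I + Y}\right)\right) = - 2 \left(4 - 2 \sqrt{I + Y}\right) = -8 + 4 \sqrt{I + Y}$)
$\frac{b{\left(19,- \frac{2}{-15} + \frac{16}{-4} \right)}}{-929} = \frac{-8 + 4 \sqrt{\left(- \frac{2}{-15} + \frac{16}{-4}\right) + 19}}{-929} = \left(-8 + 4 \sqrt{\left(\left(-2\right) \left(- \frac{1}{15}\right) + 16 \left(- \frac{1}{4}\right)\right) + 19}\right) \left(- \frac{1}{929}\right) = \left(-8 + 4 \sqrt{\left(\frac{2}{15} - 4\right) + 19}\right) \left(- \frac{1}{929}\right) = \left(-8 + 4 \sqrt{- \frac{58}{15} + 19}\right) \left(- \frac{1}{929}\right) = \left(-8 + 4 \sqrt{\frac{227}{15}}\right) \left(- \frac{1}{929}\right) = \left(-8 + 4 \frac{\sqrt{3405}}{15}\right) \left(- \frac{1}{929}\right) = \left(-8 + \frac{4 \sqrt{3405}}{15}\right) \left(- \frac{1}{929}\right) = \frac{8}{929} - \frac{4 \sqrt{3405}}{13935}$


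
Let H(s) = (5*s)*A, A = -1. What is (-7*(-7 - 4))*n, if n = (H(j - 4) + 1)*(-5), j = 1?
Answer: -6160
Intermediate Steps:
H(s) = -5*s (H(s) = (5*s)*(-1) = -5*s)
n = -80 (n = (-5*(1 - 4) + 1)*(-5) = (-5*(-3) + 1)*(-5) = (15 + 1)*(-5) = 16*(-5) = -80)
(-7*(-7 - 4))*n = -7*(-7 - 4)*(-80) = -7*(-11)*(-80) = 77*(-80) = -6160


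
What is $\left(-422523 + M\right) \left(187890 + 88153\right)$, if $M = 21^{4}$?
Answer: $-62949397806$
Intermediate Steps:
$M = 194481$
$\left(-422523 + M\right) \left(187890 + 88153\right) = \left(-422523 + 194481\right) \left(187890 + 88153\right) = \left(-228042\right) 276043 = -62949397806$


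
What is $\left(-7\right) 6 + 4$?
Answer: $-38$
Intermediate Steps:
$\left(-7\right) 6 + 4 = -42 + 4 = -38$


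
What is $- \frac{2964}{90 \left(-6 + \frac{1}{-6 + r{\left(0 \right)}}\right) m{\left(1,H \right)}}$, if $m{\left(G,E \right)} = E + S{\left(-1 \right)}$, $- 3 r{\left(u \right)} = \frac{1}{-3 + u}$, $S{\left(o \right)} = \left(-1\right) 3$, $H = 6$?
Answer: $\frac{26182}{14715} \approx 1.7793$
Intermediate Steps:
$S{\left(o \right)} = -3$
$r{\left(u \right)} = - \frac{1}{3 \left(-3 + u\right)}$
$m{\left(G,E \right)} = -3 + E$ ($m{\left(G,E \right)} = E - 3 = -3 + E$)
$- \frac{2964}{90 \left(-6 + \frac{1}{-6 + r{\left(0 \right)}}\right) m{\left(1,H \right)}} = - \frac{2964}{90 \left(-6 + \frac{1}{-6 - \frac{1}{-9 + 3 \cdot 0}}\right) \left(-3 + 6\right)} = - \frac{2964}{90 \left(-6 + \frac{1}{-6 - \frac{1}{-9 + 0}}\right) 3} = - \frac{2964}{90 \left(-6 + \frac{1}{-6 - \frac{1}{-9}}\right) 3} = - \frac{2964}{90 \left(-6 + \frac{1}{-6 - - \frac{1}{9}}\right) 3} = - \frac{2964}{90 \left(-6 + \frac{1}{-6 + \frac{1}{9}}\right) 3} = - \frac{2964}{90 \left(-6 + \frac{1}{- \frac{53}{9}}\right) 3} = - \frac{2964}{90 \left(-6 - \frac{9}{53}\right) 3} = - \frac{2964}{90 \left(\left(- \frac{327}{53}\right) 3\right)} = - \frac{2964}{90 \left(- \frac{981}{53}\right)} = - \frac{2964}{- \frac{88290}{53}} = \left(-2964\right) \left(- \frac{53}{88290}\right) = \frac{26182}{14715}$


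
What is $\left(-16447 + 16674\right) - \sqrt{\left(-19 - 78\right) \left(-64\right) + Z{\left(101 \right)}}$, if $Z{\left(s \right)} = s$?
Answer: $227 - 3 \sqrt{701} \approx 147.57$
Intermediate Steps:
$\left(-16447 + 16674\right) - \sqrt{\left(-19 - 78\right) \left(-64\right) + Z{\left(101 \right)}} = \left(-16447 + 16674\right) - \sqrt{\left(-19 - 78\right) \left(-64\right) + 101} = 227 - \sqrt{\left(-97\right) \left(-64\right) + 101} = 227 - \sqrt{6208 + 101} = 227 - \sqrt{6309} = 227 - 3 \sqrt{701}$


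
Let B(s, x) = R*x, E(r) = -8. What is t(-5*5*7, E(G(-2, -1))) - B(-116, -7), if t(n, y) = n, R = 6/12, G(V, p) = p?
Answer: -343/2 ≈ -171.50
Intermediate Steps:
R = 1/2 (R = 6*(1/12) = 1/2 ≈ 0.50000)
B(s, x) = x/2
t(-5*5*7, E(G(-2, -1))) - B(-116, -7) = -5*5*7 - (-7)/2 = -25*7 - 1*(-7/2) = -175 + 7/2 = -343/2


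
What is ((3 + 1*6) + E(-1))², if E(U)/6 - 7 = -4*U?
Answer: 5625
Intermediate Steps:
E(U) = 42 - 24*U (E(U) = 42 + 6*(-4*U) = 42 - 24*U)
((3 + 1*6) + E(-1))² = ((3 + 1*6) + (42 - 24*(-1)))² = ((3 + 6) + (42 + 24))² = (9 + 66)² = 75² = 5625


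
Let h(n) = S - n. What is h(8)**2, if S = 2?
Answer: 36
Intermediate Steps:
h(n) = 2 - n
h(8)**2 = (2 - 1*8)**2 = (2 - 8)**2 = (-6)**2 = 36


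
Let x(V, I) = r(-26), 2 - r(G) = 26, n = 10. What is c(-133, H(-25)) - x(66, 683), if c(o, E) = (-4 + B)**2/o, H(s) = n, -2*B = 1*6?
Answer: 449/19 ≈ 23.632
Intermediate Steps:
B = -3 (B = -6/2 = -1/2*6 = -3)
H(s) = 10
r(G) = -24 (r(G) = 2 - 1*26 = 2 - 26 = -24)
x(V, I) = -24
c(o, E) = 49/o (c(o, E) = (-4 - 3)**2/o = (-7)**2/o = 49/o)
c(-133, H(-25)) - x(66, 683) = 49/(-133) - 1*(-24) = 49*(-1/133) + 24 = -7/19 + 24 = 449/19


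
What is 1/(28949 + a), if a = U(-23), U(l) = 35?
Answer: 1/28984 ≈ 3.4502e-5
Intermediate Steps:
a = 35
1/(28949 + a) = 1/(28949 + 35) = 1/28984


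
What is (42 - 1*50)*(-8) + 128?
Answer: 192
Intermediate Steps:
(42 - 1*50)*(-8) + 128 = (42 - 50)*(-8) + 128 = -8*(-8) + 128 = 64 + 128 = 192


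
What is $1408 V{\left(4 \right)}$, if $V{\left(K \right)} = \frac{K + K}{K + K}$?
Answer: $1408$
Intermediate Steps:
$V{\left(K \right)} = 1$ ($V{\left(K \right)} = \frac{2 K}{2 K} = 2 K \frac{1}{2 K} = 1$)
$1408 V{\left(4 \right)} = 1408 \cdot 1 = 1408$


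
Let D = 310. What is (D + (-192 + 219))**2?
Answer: 113569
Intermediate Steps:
(D + (-192 + 219))**2 = (310 + (-192 + 219))**2 = (310 + 27)**2 = 337**2 = 113569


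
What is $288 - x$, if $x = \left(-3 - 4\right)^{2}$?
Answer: $239$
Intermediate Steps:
$x = 49$ ($x = \left(-7\right)^{2} = 49$)
$288 - x = 288 - 49 = 239$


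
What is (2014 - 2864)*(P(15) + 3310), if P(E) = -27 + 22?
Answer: -2809250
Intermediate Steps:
P(E) = -5
(2014 - 2864)*(P(15) + 3310) = (2014 - 2864)*(-5 + 3310) = -850*3305 = -2809250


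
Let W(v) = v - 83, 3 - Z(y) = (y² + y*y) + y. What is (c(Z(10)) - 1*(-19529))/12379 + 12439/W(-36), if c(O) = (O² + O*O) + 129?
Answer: -20206431/210443 ≈ -96.019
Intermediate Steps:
Z(y) = 3 - y - 2*y² (Z(y) = 3 - ((y² + y*y) + y) = 3 - ((y² + y²) + y) = 3 - (2*y² + y) = 3 - (y + 2*y²) = 3 + (-y - 2*y²) = 3 - y - 2*y²)
W(v) = -83 + v
c(O) = 129 + 2*O² (c(O) = (O² + O²) + 129 = 2*O² + 129 = 129 + 2*O²)
(c(Z(10)) - 1*(-19529))/12379 + 12439/W(-36) = ((129 + 2*(3 - 1*10 - 2*10²)²) - 1*(-19529))/12379 + 12439/(-83 - 36) = ((129 + 2*(3 - 10 - 2*100)²) + 19529)*(1/12379) + 12439/(-119) = ((129 + 2*(3 - 10 - 200)²) + 19529)*(1/12379) + 12439*(-1/119) = ((129 + 2*(-207)²) + 19529)*(1/12379) - 1777/17 = ((129 + 2*42849) + 19529)*(1/12379) - 1777/17 = ((129 + 85698) + 19529)*(1/12379) - 1777/17 = (85827 + 19529)*(1/12379) - 1777/17 = 105356*(1/12379) - 1777/17 = 105356/12379 - 1777/17 = -20206431/210443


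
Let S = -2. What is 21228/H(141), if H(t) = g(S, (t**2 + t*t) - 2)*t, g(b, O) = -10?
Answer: -3538/235 ≈ -15.055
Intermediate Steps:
H(t) = -10*t
21228/H(141) = 21228/((-10*141)) = 21228/(-1410) = 21228*(-1/1410) = -3538/235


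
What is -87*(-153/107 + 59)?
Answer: -535920/107 ≈ -5008.6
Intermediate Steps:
-87*(-153/107 + 59) = -87*6160/107 = -535920/107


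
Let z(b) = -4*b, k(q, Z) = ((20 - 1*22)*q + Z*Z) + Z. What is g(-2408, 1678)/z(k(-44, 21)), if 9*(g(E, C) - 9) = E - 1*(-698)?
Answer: 181/2200 ≈ 0.082273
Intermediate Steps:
k(q, Z) = Z + Z² - 2*q (k(q, Z) = ((20 - 22)*q + Z²) + Z = (-2*q + Z²) + Z = (Z² - 2*q) + Z = Z + Z² - 2*q)
g(E, C) = 779/9 + E/9 (g(E, C) = 9 + (E - 1*(-698))/9 = 9 + (E + 698)/9 = 9 + (698 + E)/9 = 9 + (698/9 + E/9) = 779/9 + E/9)
g(-2408, 1678)/z(k(-44, 21)) = (779/9 + (⅑)*(-2408))/((-4*(21 + 21² - 2*(-44)))) = (779/9 - 2408/9)/((-4*(21 + 441 + 88))) = -181/((-4*550)) = -181/(-2200) = -181*(-1/2200) = 181/2200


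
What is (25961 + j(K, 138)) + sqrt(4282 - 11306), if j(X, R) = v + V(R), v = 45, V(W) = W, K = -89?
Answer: 26144 + 4*I*sqrt(439) ≈ 26144.0 + 83.809*I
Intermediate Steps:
j(X, R) = 45 + R
(25961 + j(K, 138)) + sqrt(4282 - 11306) = (25961 + (45 + 138)) + sqrt(4282 - 11306) = (25961 + 183) + sqrt(-7024) = 26144 + 4*I*sqrt(439)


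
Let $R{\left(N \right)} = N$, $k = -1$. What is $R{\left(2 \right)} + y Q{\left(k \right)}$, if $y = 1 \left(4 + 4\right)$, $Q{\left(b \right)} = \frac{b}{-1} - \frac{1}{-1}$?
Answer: $18$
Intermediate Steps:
$Q{\left(b \right)} = 1 - b$ ($Q{\left(b \right)} = b \left(-1\right) - -1 = - b + 1 = 1 - b$)
$y = 8$ ($y = 1 \cdot 8 = 8$)
$R{\left(2 \right)} + y Q{\left(k \right)} = 2 + 8 \left(1 - -1\right) = 2 + 8 \left(1 + 1\right) = 2 + 8 \cdot 2 = 2 + 16 = 18$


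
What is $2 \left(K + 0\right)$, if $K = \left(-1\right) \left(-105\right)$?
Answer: $210$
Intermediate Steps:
$K = 105$
$2 \left(K + 0\right) = 2 \left(105 + 0\right) = 2 \cdot 105 = 210$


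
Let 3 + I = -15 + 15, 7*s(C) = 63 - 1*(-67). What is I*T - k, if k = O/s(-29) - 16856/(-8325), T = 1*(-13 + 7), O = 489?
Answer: -2241451/216450 ≈ -10.356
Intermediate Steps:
s(C) = 130/7 (s(C) = (63 - 1*(-67))/7 = (63 + 67)/7 = (⅐)*130 = 130/7)
T = -6 (T = 1*(-6) = -6)
I = -3 (I = -3 + (-15 + 15) = -3 + 0 = -3)
k = 6137551/216450 (k = 489/(130/7) - 16856/(-8325) = 489*(7/130) - 16856*(-1/8325) = 3423/130 + 16856/8325 = 6137551/216450 ≈ 28.355)
I*T - k = -3*(-6) - 1*6137551/216450 = 18 - 6137551/216450 = -2241451/216450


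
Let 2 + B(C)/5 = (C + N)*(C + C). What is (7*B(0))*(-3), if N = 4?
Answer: 210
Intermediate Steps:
B(C) = -10 + 10*C*(4 + C) (B(C) = -10 + 5*((C + 4)*(C + C)) = -10 + 5*((4 + C)*(2*C)) = -10 + 5*(2*C*(4 + C)) = -10 + 10*C*(4 + C))
(7*B(0))*(-3) = (7*(-10 + 10*0² + 40*0))*(-3) = (7*(-10 + 10*0 + 0))*(-3) = (7*(-10 + 0 + 0))*(-3) = (7*(-10))*(-3) = -70*(-3) = 210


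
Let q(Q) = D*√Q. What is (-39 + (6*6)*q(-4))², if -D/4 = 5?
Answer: -2072079 + 112320*I ≈ -2.0721e+6 + 1.1232e+5*I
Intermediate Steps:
D = -20 (D = -4*5 = -20)
q(Q) = -20*√Q
(-39 + (6*6)*q(-4))² = (-39 + (6*6)*(-40*I))² = (-39 + 36*(-40*I))² = (-39 - 1440*I)²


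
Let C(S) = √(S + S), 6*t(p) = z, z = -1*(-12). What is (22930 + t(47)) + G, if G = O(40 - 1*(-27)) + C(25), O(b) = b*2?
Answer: 23066 + 5*√2 ≈ 23073.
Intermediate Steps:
z = 12
t(p) = 2 (t(p) = (⅙)*12 = 2)
O(b) = 2*b
C(S) = √2*√S (C(S) = √(2*S) = √2*√S)
G = 134 + 5*√2 (G = 2*(40 - 1*(-27)) + √2*√25 = 2*(40 + 27) + √2*5 = 2*67 + 5*√2 = 134 + 5*√2 ≈ 141.07)
(22930 + t(47)) + G = (22930 + 2) + (134 + 5*√2) = 22932 + (134 + 5*√2) = 23066 + 5*√2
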